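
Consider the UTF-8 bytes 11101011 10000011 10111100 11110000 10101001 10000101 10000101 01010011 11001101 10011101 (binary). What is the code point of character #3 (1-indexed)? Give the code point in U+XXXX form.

Offset 0: leading byte 0xEB = 11101011 → 3-byte char #1 = EB 83 BC.
Offset 3: leading byte 0xF0 = 11110000 → 4-byte char #2 = F0 A9 85 85.
Offset 7: leading byte 0x53 = 01010011 → 1-byte char #3 = 53.
Leading byte 0x53 = 01010011 matches 0xxxxxxx → 1-byte sequence.
Byte 1: 0x53 = 01010011, payload 1010011 (7 bits).
Concatenate: 1010011 = 0x53 (7 bits → U+0053).

U+0053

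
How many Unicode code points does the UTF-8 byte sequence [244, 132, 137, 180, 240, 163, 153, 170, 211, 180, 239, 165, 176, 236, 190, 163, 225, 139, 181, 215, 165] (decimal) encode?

Byte at offset 0: 0xF4 = 11110100 → 4-byte char (#1). Advance 4.
Byte at offset 4: 0xF0 = 11110000 → 4-byte char (#2). Advance 4.
Byte at offset 8: 0xD3 = 11010011 → 2-byte char (#3). Advance 2.
Byte at offset 10: 0xEF = 11101111 → 3-byte char (#4). Advance 3.
Byte at offset 13: 0xEC = 11101100 → 3-byte char (#5). Advance 3.
Byte at offset 16: 0xE1 = 11100001 → 3-byte char (#6). Advance 3.
Byte at offset 19: 0xD7 = 11010111 → 2-byte char (#7). Advance 2.
Reached end at offset 21 after 7 code points.

7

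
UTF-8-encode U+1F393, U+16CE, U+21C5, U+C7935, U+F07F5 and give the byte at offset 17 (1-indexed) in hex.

0x9F

1-indexed offset 17 is 0-indexed offset 16.
U+1F393 → 4-byte form F0 9F 8E 93 at offsets 0–3.
U+16CE → 3-byte form E1 9B 8E at offsets 4–6.
U+21C5 → 3-byte form E2 87 85 at offsets 7–9.
U+C7935 → 4-byte form F3 87 A4 B5 at offsets 10–13.
U+F07F5 → 4-byte form F3 B0 9F B5 at offsets 14–17.
Offset 16 falls in char 5's range; it's byte 3 of F3 B0 9F B5 = 0x9F.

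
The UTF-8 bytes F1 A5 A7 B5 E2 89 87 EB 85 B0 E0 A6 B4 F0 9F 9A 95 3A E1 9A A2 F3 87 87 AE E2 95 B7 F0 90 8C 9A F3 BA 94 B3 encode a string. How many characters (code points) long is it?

Byte at offset 0: 0xF1 = 11110001 → 4-byte char (#1). Advance 4.
Byte at offset 4: 0xE2 = 11100010 → 3-byte char (#2). Advance 3.
Byte at offset 7: 0xEB = 11101011 → 3-byte char (#3). Advance 3.
Byte at offset 10: 0xE0 = 11100000 → 3-byte char (#4). Advance 3.
Byte at offset 13: 0xF0 = 11110000 → 4-byte char (#5). Advance 4.
Byte at offset 17: 0x3A = 00111010 → 1-byte char (#6). Advance 1.
Byte at offset 18: 0xE1 = 11100001 → 3-byte char (#7). Advance 3.
Byte at offset 21: 0xF3 = 11110011 → 4-byte char (#8). Advance 4.
Byte at offset 25: 0xE2 = 11100010 → 3-byte char (#9). Advance 3.
Byte at offset 28: 0xF0 = 11110000 → 4-byte char (#10). Advance 4.
Byte at offset 32: 0xF3 = 11110011 → 4-byte char (#11). Advance 4.
Reached end at offset 36 after 11 code points.

11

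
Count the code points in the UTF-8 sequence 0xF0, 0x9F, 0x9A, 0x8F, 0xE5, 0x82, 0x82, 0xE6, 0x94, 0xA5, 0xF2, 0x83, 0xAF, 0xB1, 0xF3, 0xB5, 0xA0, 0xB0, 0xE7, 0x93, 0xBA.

6

Byte at offset 0: 0xF0 = 11110000 → 4-byte char (#1). Advance 4.
Byte at offset 4: 0xE5 = 11100101 → 3-byte char (#2). Advance 3.
Byte at offset 7: 0xE6 = 11100110 → 3-byte char (#3). Advance 3.
Byte at offset 10: 0xF2 = 11110010 → 4-byte char (#4). Advance 4.
Byte at offset 14: 0xF3 = 11110011 → 4-byte char (#5). Advance 4.
Byte at offset 18: 0xE7 = 11100111 → 3-byte char (#6). Advance 3.
Reached end at offset 21 after 6 code points.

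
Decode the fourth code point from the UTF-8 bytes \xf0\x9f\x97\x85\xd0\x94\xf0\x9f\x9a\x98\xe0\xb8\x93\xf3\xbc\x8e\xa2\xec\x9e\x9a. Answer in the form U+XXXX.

Offset 0: leading byte 0xF0 = 11110000 → 4-byte char #1 = F0 9F 97 85.
Offset 4: leading byte 0xD0 = 11010000 → 2-byte char #2 = D0 94.
Offset 6: leading byte 0xF0 = 11110000 → 4-byte char #3 = F0 9F 9A 98.
Offset 10: leading byte 0xE0 = 11100000 → 3-byte char #4 = E0 B8 93.
Leading byte 0xE0 = 11100000 matches 1110xxxx → 3-byte sequence.
Byte 1: 0xE0 = 11100000, payload 0000 (4 bits).
Byte 2: 0xB8 = 10111000 (10xxxxxx ✓), payload 111000.
Byte 3: 0x93 = 10010011 (10xxxxxx ✓), payload 010011.
Concatenate: 0000111000010011 = 0xE13 (16 bits → U+0E13).

U+0E13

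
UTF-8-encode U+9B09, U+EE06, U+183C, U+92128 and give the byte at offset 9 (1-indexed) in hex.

0xBC

1-indexed offset 9 is 0-indexed offset 8.
U+9B09 → 3-byte form E9 AC 89 at offsets 0–2.
U+EE06 → 3-byte form EE B8 86 at offsets 3–5.
U+183C → 3-byte form E1 A0 BC at offsets 6–8.
Offset 8 falls in char 3's range; it's byte 3 of E1 A0 BC = 0xBC.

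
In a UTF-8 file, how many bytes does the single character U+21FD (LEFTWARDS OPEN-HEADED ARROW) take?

U+21FD = 0x21FD. UTF-8 uses 1 byte below 0x80, 2 below 0x800, 3 below 0x10000, 4 up to 0x10FFFF. 0x21FD is in U+0800–U+FFFF → 3 bytes.

3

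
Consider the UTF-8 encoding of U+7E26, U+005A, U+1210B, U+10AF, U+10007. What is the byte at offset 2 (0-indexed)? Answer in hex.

0xA6

U+7E26 → 3-byte form E7 B8 A6 at offsets 0–2.
Offset 2 falls in char 1's range; it's byte 3 of E7 B8 A6 = 0xA6.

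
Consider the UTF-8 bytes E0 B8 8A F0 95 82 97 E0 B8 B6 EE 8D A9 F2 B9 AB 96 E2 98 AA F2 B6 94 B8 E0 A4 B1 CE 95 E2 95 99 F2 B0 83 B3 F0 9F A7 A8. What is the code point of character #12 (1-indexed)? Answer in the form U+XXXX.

U+1F9E8

Offset 0: leading byte 0xE0 = 11100000 → 3-byte char #1 = E0 B8 8A.
Offset 3: leading byte 0xF0 = 11110000 → 4-byte char #2 = F0 95 82 97.
Offset 7: leading byte 0xE0 = 11100000 → 3-byte char #3 = E0 B8 B6.
Offset 10: leading byte 0xEE = 11101110 → 3-byte char #4 = EE 8D A9.
Offset 13: leading byte 0xF2 = 11110010 → 4-byte char #5 = F2 B9 AB 96.
Offset 17: leading byte 0xE2 = 11100010 → 3-byte char #6 = E2 98 AA.
Offset 20: leading byte 0xF2 = 11110010 → 4-byte char #7 = F2 B6 94 B8.
Offset 24: leading byte 0xE0 = 11100000 → 3-byte char #8 = E0 A4 B1.
Offset 27: leading byte 0xCE = 11001110 → 2-byte char #9 = CE 95.
Offset 29: leading byte 0xE2 = 11100010 → 3-byte char #10 = E2 95 99.
Offset 32: leading byte 0xF2 = 11110010 → 4-byte char #11 = F2 B0 83 B3.
Offset 36: leading byte 0xF0 = 11110000 → 4-byte char #12 = F0 9F A7 A8.
Leading byte 0xF0 = 11110000 matches 11110xxx → 4-byte sequence.
Byte 1: 0xF0 = 11110000, payload 000 (3 bits).
Byte 2: 0x9F = 10011111 (10xxxxxx ✓), payload 011111.
Byte 3: 0xA7 = 10100111 (10xxxxxx ✓), payload 100111.
Byte 4: 0xA8 = 10101000 (10xxxxxx ✓), payload 101000.
Concatenate: 000011111100111101000 = 0x1F9E8 (21 bits → U+1F9E8).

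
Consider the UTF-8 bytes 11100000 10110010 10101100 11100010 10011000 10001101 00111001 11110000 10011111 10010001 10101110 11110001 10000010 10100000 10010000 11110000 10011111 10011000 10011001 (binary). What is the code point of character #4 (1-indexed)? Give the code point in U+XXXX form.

Offset 0: leading byte 0xE0 = 11100000 → 3-byte char #1 = E0 B2 AC.
Offset 3: leading byte 0xE2 = 11100010 → 3-byte char #2 = E2 98 8D.
Offset 6: leading byte 0x39 = 00111001 → 1-byte char #3 = 39.
Offset 7: leading byte 0xF0 = 11110000 → 4-byte char #4 = F0 9F 91 AE.
Leading byte 0xF0 = 11110000 matches 11110xxx → 4-byte sequence.
Byte 1: 0xF0 = 11110000, payload 000 (3 bits).
Byte 2: 0x9F = 10011111 (10xxxxxx ✓), payload 011111.
Byte 3: 0x91 = 10010001 (10xxxxxx ✓), payload 010001.
Byte 4: 0xAE = 10101110 (10xxxxxx ✓), payload 101110.
Concatenate: 000011111010001101110 = 0x1F46E (21 bits → U+1F46E).

U+1F46E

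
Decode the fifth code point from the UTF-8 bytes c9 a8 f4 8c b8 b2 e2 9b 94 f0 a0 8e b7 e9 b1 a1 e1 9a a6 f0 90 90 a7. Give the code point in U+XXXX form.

U+9C61

Offset 0: leading byte 0xC9 = 11001001 → 2-byte char #1 = C9 A8.
Offset 2: leading byte 0xF4 = 11110100 → 4-byte char #2 = F4 8C B8 B2.
Offset 6: leading byte 0xE2 = 11100010 → 3-byte char #3 = E2 9B 94.
Offset 9: leading byte 0xF0 = 11110000 → 4-byte char #4 = F0 A0 8E B7.
Offset 13: leading byte 0xE9 = 11101001 → 3-byte char #5 = E9 B1 A1.
Leading byte 0xE9 = 11101001 matches 1110xxxx → 3-byte sequence.
Byte 1: 0xE9 = 11101001, payload 1001 (4 bits).
Byte 2: 0xB1 = 10110001 (10xxxxxx ✓), payload 110001.
Byte 3: 0xA1 = 10100001 (10xxxxxx ✓), payload 100001.
Concatenate: 1001110001100001 = 0x9C61 (16 bits → U+9C61).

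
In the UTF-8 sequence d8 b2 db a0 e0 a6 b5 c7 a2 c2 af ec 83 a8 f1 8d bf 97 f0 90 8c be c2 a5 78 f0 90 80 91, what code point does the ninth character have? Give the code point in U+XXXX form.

Offset 0: leading byte 0xD8 = 11011000 → 2-byte char #1 = D8 B2.
Offset 2: leading byte 0xDB = 11011011 → 2-byte char #2 = DB A0.
Offset 4: leading byte 0xE0 = 11100000 → 3-byte char #3 = E0 A6 B5.
Offset 7: leading byte 0xC7 = 11000111 → 2-byte char #4 = C7 A2.
Offset 9: leading byte 0xC2 = 11000010 → 2-byte char #5 = C2 AF.
Offset 11: leading byte 0xEC = 11101100 → 3-byte char #6 = EC 83 A8.
Offset 14: leading byte 0xF1 = 11110001 → 4-byte char #7 = F1 8D BF 97.
Offset 18: leading byte 0xF0 = 11110000 → 4-byte char #8 = F0 90 8C BE.
Offset 22: leading byte 0xC2 = 11000010 → 2-byte char #9 = C2 A5.
Leading byte 0xC2 = 11000010 matches 110xxxxx → 2-byte sequence.
Byte 1: 0xC2 = 11000010, payload 00010 (5 bits).
Byte 2: 0xA5 = 10100101 (10xxxxxx ✓), payload 100101.
Concatenate: 00010100101 = 0xA5 (11 bits → U+00A5).

U+00A5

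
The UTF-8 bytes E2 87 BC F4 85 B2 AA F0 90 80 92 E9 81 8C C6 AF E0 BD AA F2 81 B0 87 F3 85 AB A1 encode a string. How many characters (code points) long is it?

Byte at offset 0: 0xE2 = 11100010 → 3-byte char (#1). Advance 3.
Byte at offset 3: 0xF4 = 11110100 → 4-byte char (#2). Advance 4.
Byte at offset 7: 0xF0 = 11110000 → 4-byte char (#3). Advance 4.
Byte at offset 11: 0xE9 = 11101001 → 3-byte char (#4). Advance 3.
Byte at offset 14: 0xC6 = 11000110 → 2-byte char (#5). Advance 2.
Byte at offset 16: 0xE0 = 11100000 → 3-byte char (#6). Advance 3.
Byte at offset 19: 0xF2 = 11110010 → 4-byte char (#7). Advance 4.
Byte at offset 23: 0xF3 = 11110011 → 4-byte char (#8). Advance 4.
Reached end at offset 27 after 8 code points.

8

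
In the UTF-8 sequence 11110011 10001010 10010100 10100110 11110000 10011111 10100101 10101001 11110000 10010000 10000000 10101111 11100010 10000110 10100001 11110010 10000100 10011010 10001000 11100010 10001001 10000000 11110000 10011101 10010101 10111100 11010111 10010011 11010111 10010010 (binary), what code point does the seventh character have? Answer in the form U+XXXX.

U+1D57C

Offset 0: leading byte 0xF3 = 11110011 → 4-byte char #1 = F3 8A 94 A6.
Offset 4: leading byte 0xF0 = 11110000 → 4-byte char #2 = F0 9F A5 A9.
Offset 8: leading byte 0xF0 = 11110000 → 4-byte char #3 = F0 90 80 AF.
Offset 12: leading byte 0xE2 = 11100010 → 3-byte char #4 = E2 86 A1.
Offset 15: leading byte 0xF2 = 11110010 → 4-byte char #5 = F2 84 9A 88.
Offset 19: leading byte 0xE2 = 11100010 → 3-byte char #6 = E2 89 80.
Offset 22: leading byte 0xF0 = 11110000 → 4-byte char #7 = F0 9D 95 BC.
Leading byte 0xF0 = 11110000 matches 11110xxx → 4-byte sequence.
Byte 1: 0xF0 = 11110000, payload 000 (3 bits).
Byte 2: 0x9D = 10011101 (10xxxxxx ✓), payload 011101.
Byte 3: 0x95 = 10010101 (10xxxxxx ✓), payload 010101.
Byte 4: 0xBC = 10111100 (10xxxxxx ✓), payload 111100.
Concatenate: 000011101010101111100 = 0x1D57C (21 bits → U+1D57C).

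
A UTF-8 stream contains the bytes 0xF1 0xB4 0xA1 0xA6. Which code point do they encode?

U+74866

Leading byte 0xF1 = 11110001 matches 11110xxx → 4-byte sequence.
Byte 1: 0xF1 = 11110001, payload 001 (3 bits).
Byte 2: 0xB4 = 10110100 (10xxxxxx ✓), payload 110100.
Byte 3: 0xA1 = 10100001 (10xxxxxx ✓), payload 100001.
Byte 4: 0xA6 = 10100110 (10xxxxxx ✓), payload 100110.
Concatenate: 001110100100001100110 = 0x74866 (21 bits → U+74866).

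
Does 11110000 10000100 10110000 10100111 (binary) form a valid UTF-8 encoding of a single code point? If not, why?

Leading byte 0xF0 = 11110000 → 4-byte form.
Continuation bytes all match 10xxxxxx. Payload decodes to 0x4C27.
But 0x4C27 < 0x10000, the minimum for a 4-byte sequence — this is an overlong encoding.

invalid (overlong encoding)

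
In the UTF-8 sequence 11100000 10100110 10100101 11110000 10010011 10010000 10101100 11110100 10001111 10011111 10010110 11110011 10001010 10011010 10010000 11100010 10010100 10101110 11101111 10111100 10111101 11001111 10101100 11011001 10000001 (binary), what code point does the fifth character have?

U+252E

Offset 0: leading byte 0xE0 = 11100000 → 3-byte char #1 = E0 A6 A5.
Offset 3: leading byte 0xF0 = 11110000 → 4-byte char #2 = F0 93 90 AC.
Offset 7: leading byte 0xF4 = 11110100 → 4-byte char #3 = F4 8F 9F 96.
Offset 11: leading byte 0xF3 = 11110011 → 4-byte char #4 = F3 8A 9A 90.
Offset 15: leading byte 0xE2 = 11100010 → 3-byte char #5 = E2 94 AE.
Leading byte 0xE2 = 11100010 matches 1110xxxx → 3-byte sequence.
Byte 1: 0xE2 = 11100010, payload 0010 (4 bits).
Byte 2: 0x94 = 10010100 (10xxxxxx ✓), payload 010100.
Byte 3: 0xAE = 10101110 (10xxxxxx ✓), payload 101110.
Concatenate: 0010010100101110 = 0x252E (16 bits → U+252E).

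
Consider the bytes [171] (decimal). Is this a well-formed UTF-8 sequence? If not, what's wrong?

Byte 0xAB = 10101011 has the form 10xxxxxx — a continuation byte — but there is no preceding leading byte.

invalid (continuation byte with no leading byte)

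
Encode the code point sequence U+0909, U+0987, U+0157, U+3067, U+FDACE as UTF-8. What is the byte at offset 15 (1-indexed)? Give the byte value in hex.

1-indexed offset 15 is 0-indexed offset 14.
U+0909 → 3-byte form E0 A4 89 at offsets 0–2.
U+0987 → 3-byte form E0 A6 87 at offsets 3–5.
U+0157 → 2-byte form C5 97 at offsets 6–7.
U+3067 → 3-byte form E3 81 A7 at offsets 8–10.
U+FDACE → 4-byte form F3 BD AB 8E at offsets 11–14.
Offset 14 falls in char 5's range; it's byte 4 of F3 BD AB 8E = 0x8E.

0x8E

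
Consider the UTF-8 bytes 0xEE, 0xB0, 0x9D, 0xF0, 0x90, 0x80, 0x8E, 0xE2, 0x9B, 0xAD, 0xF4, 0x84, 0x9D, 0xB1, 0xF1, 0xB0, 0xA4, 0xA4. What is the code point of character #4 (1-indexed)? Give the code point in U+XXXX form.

U+104771

Offset 0: leading byte 0xEE = 11101110 → 3-byte char #1 = EE B0 9D.
Offset 3: leading byte 0xF0 = 11110000 → 4-byte char #2 = F0 90 80 8E.
Offset 7: leading byte 0xE2 = 11100010 → 3-byte char #3 = E2 9B AD.
Offset 10: leading byte 0xF4 = 11110100 → 4-byte char #4 = F4 84 9D B1.
Leading byte 0xF4 = 11110100 matches 11110xxx → 4-byte sequence.
Byte 1: 0xF4 = 11110100, payload 100 (3 bits).
Byte 2: 0x84 = 10000100 (10xxxxxx ✓), payload 000100.
Byte 3: 0x9D = 10011101 (10xxxxxx ✓), payload 011101.
Byte 4: 0xB1 = 10110001 (10xxxxxx ✓), payload 110001.
Concatenate: 100000100011101110001 = 0x104771 (21 bits → U+104771).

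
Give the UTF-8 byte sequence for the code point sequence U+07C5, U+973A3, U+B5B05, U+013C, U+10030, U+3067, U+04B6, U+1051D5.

DF 85 F2 97 8E A3 F2 B5 AC 85 C4 BC F0 90 80 B0 E3 81 A7 D2 B6 F4 85 87 95

U+07C5: 2-byte form → DF 85.
U+973A3: 4-byte form → F2 97 8E A3.
U+B5B05: 4-byte form → F2 B5 AC 85.
U+013C: 2-byte form → C4 BC.
U+10030: 4-byte form → F0 90 80 B0.
U+3067: 3-byte form → E3 81 A7.
U+04B6: 2-byte form → D2 B6.
U+1051D5: 4-byte form → F4 85 87 95.
Concatenated (25 bytes): DF 85 F2 97 8E A3 F2 B5 AC 85 C4 BC F0 90 80 B0 E3 81 A7 D2 B6 F4 85 87 95.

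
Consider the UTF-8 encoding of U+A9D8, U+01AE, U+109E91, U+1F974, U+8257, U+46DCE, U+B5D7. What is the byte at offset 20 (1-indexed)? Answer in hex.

0x8E

1-indexed offset 20 is 0-indexed offset 19.
U+A9D8 → 3-byte form EA A7 98 at offsets 0–2.
U+01AE → 2-byte form C6 AE at offsets 3–4.
U+109E91 → 4-byte form F4 89 BA 91 at offsets 5–8.
U+1F974 → 4-byte form F0 9F A5 B4 at offsets 9–12.
U+8257 → 3-byte form E8 89 97 at offsets 13–15.
U+46DCE → 4-byte form F1 86 B7 8E at offsets 16–19.
Offset 19 falls in char 6's range; it's byte 4 of F1 86 B7 8E = 0x8E.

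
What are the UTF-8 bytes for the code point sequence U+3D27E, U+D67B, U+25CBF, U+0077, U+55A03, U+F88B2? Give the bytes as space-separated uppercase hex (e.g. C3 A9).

U+3D27E: 4-byte form → F0 BD 89 BE.
U+D67B: 3-byte form → ED 99 BB.
U+25CBF: 4-byte form → F0 A5 B2 BF.
U+0077: 1-byte form → 77.
U+55A03: 4-byte form → F1 95 A8 83.
U+F88B2: 4-byte form → F3 B8 A2 B2.
Concatenated (20 bytes): F0 BD 89 BE ED 99 BB F0 A5 B2 BF 77 F1 95 A8 83 F3 B8 A2 B2.

F0 BD 89 BE ED 99 BB F0 A5 B2 BF 77 F1 95 A8 83 F3 B8 A2 B2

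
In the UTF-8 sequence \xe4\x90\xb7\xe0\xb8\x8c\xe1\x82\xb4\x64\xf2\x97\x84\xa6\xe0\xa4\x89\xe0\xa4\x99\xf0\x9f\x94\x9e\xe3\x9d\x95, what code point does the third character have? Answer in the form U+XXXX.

Offset 0: leading byte 0xE4 = 11100100 → 3-byte char #1 = E4 90 B7.
Offset 3: leading byte 0xE0 = 11100000 → 3-byte char #2 = E0 B8 8C.
Offset 6: leading byte 0xE1 = 11100001 → 3-byte char #3 = E1 82 B4.
Leading byte 0xE1 = 11100001 matches 1110xxxx → 3-byte sequence.
Byte 1: 0xE1 = 11100001, payload 0001 (4 bits).
Byte 2: 0x82 = 10000010 (10xxxxxx ✓), payload 000010.
Byte 3: 0xB4 = 10110100 (10xxxxxx ✓), payload 110100.
Concatenate: 0001000010110100 = 0x10B4 (16 bits → U+10B4).

U+10B4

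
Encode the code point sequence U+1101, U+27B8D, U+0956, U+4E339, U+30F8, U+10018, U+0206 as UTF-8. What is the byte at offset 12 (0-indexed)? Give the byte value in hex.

0x8C

U+1101 → 3-byte form E1 84 81 at offsets 0–2.
U+27B8D → 4-byte form F0 A7 AE 8D at offsets 3–6.
U+0956 → 3-byte form E0 A5 96 at offsets 7–9.
U+4E339 → 4-byte form F1 8E 8C B9 at offsets 10–13.
Offset 12 falls in char 4's range; it's byte 3 of F1 8E 8C B9 = 0x8C.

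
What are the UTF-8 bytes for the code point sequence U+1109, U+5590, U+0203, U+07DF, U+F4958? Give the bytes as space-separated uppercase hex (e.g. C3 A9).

U+1109: 3-byte form → E1 84 89.
U+5590: 3-byte form → E5 96 90.
U+0203: 2-byte form → C8 83.
U+07DF: 2-byte form → DF 9F.
U+F4958: 4-byte form → F3 B4 A5 98.
Concatenated (14 bytes): E1 84 89 E5 96 90 C8 83 DF 9F F3 B4 A5 98.

E1 84 89 E5 96 90 C8 83 DF 9F F3 B4 A5 98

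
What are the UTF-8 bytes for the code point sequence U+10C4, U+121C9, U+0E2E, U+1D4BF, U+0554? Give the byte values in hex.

U+10C4: 3-byte form → E1 83 84.
U+121C9: 4-byte form → F0 92 87 89.
U+0E2E: 3-byte form → E0 B8 AE.
U+1D4BF: 4-byte form → F0 9D 92 BF.
U+0554: 2-byte form → D5 94.
Concatenated (16 bytes): E1 83 84 F0 92 87 89 E0 B8 AE F0 9D 92 BF D5 94.

E1 83 84 F0 92 87 89 E0 B8 AE F0 9D 92 BF D5 94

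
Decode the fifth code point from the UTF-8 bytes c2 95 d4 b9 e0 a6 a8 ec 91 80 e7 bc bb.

U+7F3B

Offset 0: leading byte 0xC2 = 11000010 → 2-byte char #1 = C2 95.
Offset 2: leading byte 0xD4 = 11010100 → 2-byte char #2 = D4 B9.
Offset 4: leading byte 0xE0 = 11100000 → 3-byte char #3 = E0 A6 A8.
Offset 7: leading byte 0xEC = 11101100 → 3-byte char #4 = EC 91 80.
Offset 10: leading byte 0xE7 = 11100111 → 3-byte char #5 = E7 BC BB.
Leading byte 0xE7 = 11100111 matches 1110xxxx → 3-byte sequence.
Byte 1: 0xE7 = 11100111, payload 0111 (4 bits).
Byte 2: 0xBC = 10111100 (10xxxxxx ✓), payload 111100.
Byte 3: 0xBB = 10111011 (10xxxxxx ✓), payload 111011.
Concatenate: 0111111100111011 = 0x7F3B (16 bits → U+7F3B).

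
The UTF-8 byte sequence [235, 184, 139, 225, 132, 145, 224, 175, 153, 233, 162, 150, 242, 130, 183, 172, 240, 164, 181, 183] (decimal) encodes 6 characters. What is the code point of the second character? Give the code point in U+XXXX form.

Offset 0: leading byte 0xEB = 11101011 → 3-byte char #1 = EB B8 8B.
Offset 3: leading byte 0xE1 = 11100001 → 3-byte char #2 = E1 84 91.
Leading byte 0xE1 = 11100001 matches 1110xxxx → 3-byte sequence.
Byte 1: 0xE1 = 11100001, payload 0001 (4 bits).
Byte 2: 0x84 = 10000100 (10xxxxxx ✓), payload 000100.
Byte 3: 0x91 = 10010001 (10xxxxxx ✓), payload 010001.
Concatenate: 0001000100010001 = 0x1111 (16 bits → U+1111).

U+1111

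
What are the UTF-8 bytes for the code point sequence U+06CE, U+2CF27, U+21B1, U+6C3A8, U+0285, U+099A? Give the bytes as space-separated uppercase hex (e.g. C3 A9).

DB 8E F0 AC BC A7 E2 86 B1 F1 AC 8E A8 CA 85 E0 A6 9A

U+06CE: 2-byte form → DB 8E.
U+2CF27: 4-byte form → F0 AC BC A7.
U+21B1: 3-byte form → E2 86 B1.
U+6C3A8: 4-byte form → F1 AC 8E A8.
U+0285: 2-byte form → CA 85.
U+099A: 3-byte form → E0 A6 9A.
Concatenated (18 bytes): DB 8E F0 AC BC A7 E2 86 B1 F1 AC 8E A8 CA 85 E0 A6 9A.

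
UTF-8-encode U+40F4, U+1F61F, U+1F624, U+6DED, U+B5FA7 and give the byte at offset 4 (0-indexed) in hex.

0x9F

U+40F4 → 3-byte form E4 83 B4 at offsets 0–2.
U+1F61F → 4-byte form F0 9F 98 9F at offsets 3–6.
Offset 4 falls in char 2's range; it's byte 2 of F0 9F 98 9F = 0x9F.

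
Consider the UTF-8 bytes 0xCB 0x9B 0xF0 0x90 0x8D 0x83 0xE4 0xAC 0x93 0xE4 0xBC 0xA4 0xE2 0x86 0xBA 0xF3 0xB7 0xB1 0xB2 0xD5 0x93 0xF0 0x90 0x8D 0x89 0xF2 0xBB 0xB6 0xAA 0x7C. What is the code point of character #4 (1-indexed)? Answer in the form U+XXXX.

U+4F24

Offset 0: leading byte 0xCB = 11001011 → 2-byte char #1 = CB 9B.
Offset 2: leading byte 0xF0 = 11110000 → 4-byte char #2 = F0 90 8D 83.
Offset 6: leading byte 0xE4 = 11100100 → 3-byte char #3 = E4 AC 93.
Offset 9: leading byte 0xE4 = 11100100 → 3-byte char #4 = E4 BC A4.
Leading byte 0xE4 = 11100100 matches 1110xxxx → 3-byte sequence.
Byte 1: 0xE4 = 11100100, payload 0100 (4 bits).
Byte 2: 0xBC = 10111100 (10xxxxxx ✓), payload 111100.
Byte 3: 0xA4 = 10100100 (10xxxxxx ✓), payload 100100.
Concatenate: 0100111100100100 = 0x4F24 (16 bits → U+4F24).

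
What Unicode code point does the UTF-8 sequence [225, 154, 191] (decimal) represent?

Leading byte 0xE1 = 11100001 matches 1110xxxx → 3-byte sequence.
Byte 1: 0xE1 = 11100001, payload 0001 (4 bits).
Byte 2: 0x9A = 10011010 (10xxxxxx ✓), payload 011010.
Byte 3: 0xBF = 10111111 (10xxxxxx ✓), payload 111111.
Concatenate: 0001011010111111 = 0x16BF (16 bits → U+16BF).

U+16BF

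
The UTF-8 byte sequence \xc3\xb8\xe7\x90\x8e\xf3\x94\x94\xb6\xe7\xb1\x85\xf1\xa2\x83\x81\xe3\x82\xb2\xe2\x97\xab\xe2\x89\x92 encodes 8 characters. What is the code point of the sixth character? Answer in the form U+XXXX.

Offset 0: leading byte 0xC3 = 11000011 → 2-byte char #1 = C3 B8.
Offset 2: leading byte 0xE7 = 11100111 → 3-byte char #2 = E7 90 8E.
Offset 5: leading byte 0xF3 = 11110011 → 4-byte char #3 = F3 94 94 B6.
Offset 9: leading byte 0xE7 = 11100111 → 3-byte char #4 = E7 B1 85.
Offset 12: leading byte 0xF1 = 11110001 → 4-byte char #5 = F1 A2 83 81.
Offset 16: leading byte 0xE3 = 11100011 → 3-byte char #6 = E3 82 B2.
Leading byte 0xE3 = 11100011 matches 1110xxxx → 3-byte sequence.
Byte 1: 0xE3 = 11100011, payload 0011 (4 bits).
Byte 2: 0x82 = 10000010 (10xxxxxx ✓), payload 000010.
Byte 3: 0xB2 = 10110010 (10xxxxxx ✓), payload 110010.
Concatenate: 0011000010110010 = 0x30B2 (16 bits → U+30B2).

U+30B2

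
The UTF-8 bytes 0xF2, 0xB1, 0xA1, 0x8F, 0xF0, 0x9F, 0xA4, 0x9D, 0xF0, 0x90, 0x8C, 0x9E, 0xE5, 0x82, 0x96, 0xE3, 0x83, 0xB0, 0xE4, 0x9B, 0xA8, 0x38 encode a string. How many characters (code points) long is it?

7

Byte at offset 0: 0xF2 = 11110010 → 4-byte char (#1). Advance 4.
Byte at offset 4: 0xF0 = 11110000 → 4-byte char (#2). Advance 4.
Byte at offset 8: 0xF0 = 11110000 → 4-byte char (#3). Advance 4.
Byte at offset 12: 0xE5 = 11100101 → 3-byte char (#4). Advance 3.
Byte at offset 15: 0xE3 = 11100011 → 3-byte char (#5). Advance 3.
Byte at offset 18: 0xE4 = 11100100 → 3-byte char (#6). Advance 3.
Byte at offset 21: 0x38 = 00111000 → 1-byte char (#7). Advance 1.
Reached end at offset 22 after 7 code points.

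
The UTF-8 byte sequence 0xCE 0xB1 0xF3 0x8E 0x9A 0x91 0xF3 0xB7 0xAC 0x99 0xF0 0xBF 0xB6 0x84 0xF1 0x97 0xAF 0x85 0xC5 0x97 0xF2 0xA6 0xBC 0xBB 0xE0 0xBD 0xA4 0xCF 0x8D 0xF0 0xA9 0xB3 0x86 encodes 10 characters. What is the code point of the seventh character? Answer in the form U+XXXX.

Offset 0: leading byte 0xCE = 11001110 → 2-byte char #1 = CE B1.
Offset 2: leading byte 0xF3 = 11110011 → 4-byte char #2 = F3 8E 9A 91.
Offset 6: leading byte 0xF3 = 11110011 → 4-byte char #3 = F3 B7 AC 99.
Offset 10: leading byte 0xF0 = 11110000 → 4-byte char #4 = F0 BF B6 84.
Offset 14: leading byte 0xF1 = 11110001 → 4-byte char #5 = F1 97 AF 85.
Offset 18: leading byte 0xC5 = 11000101 → 2-byte char #6 = C5 97.
Offset 20: leading byte 0xF2 = 11110010 → 4-byte char #7 = F2 A6 BC BB.
Leading byte 0xF2 = 11110010 matches 11110xxx → 4-byte sequence.
Byte 1: 0xF2 = 11110010, payload 010 (3 bits).
Byte 2: 0xA6 = 10100110 (10xxxxxx ✓), payload 100110.
Byte 3: 0xBC = 10111100 (10xxxxxx ✓), payload 111100.
Byte 4: 0xBB = 10111011 (10xxxxxx ✓), payload 111011.
Concatenate: 010100110111100111011 = 0xA6F3B (21 bits → U+A6F3B).

U+A6F3B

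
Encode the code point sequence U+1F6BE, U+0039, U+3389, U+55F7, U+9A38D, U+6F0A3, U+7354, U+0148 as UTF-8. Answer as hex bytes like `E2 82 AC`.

U+1F6BE: 4-byte form → F0 9F 9A BE.
U+0039: 1-byte form → 39.
U+3389: 3-byte form → E3 8E 89.
U+55F7: 3-byte form → E5 97 B7.
U+9A38D: 4-byte form → F2 9A 8E 8D.
U+6F0A3: 4-byte form → F1 AF 82 A3.
U+7354: 3-byte form → E7 8D 94.
U+0148: 2-byte form → C5 88.
Concatenated (24 bytes): F0 9F 9A BE 39 E3 8E 89 E5 97 B7 F2 9A 8E 8D F1 AF 82 A3 E7 8D 94 C5 88.

F0 9F 9A BE 39 E3 8E 89 E5 97 B7 F2 9A 8E 8D F1 AF 82 A3 E7 8D 94 C5 88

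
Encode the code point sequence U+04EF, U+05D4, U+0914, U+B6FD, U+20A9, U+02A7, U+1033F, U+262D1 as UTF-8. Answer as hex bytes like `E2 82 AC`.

D3 AF D7 94 E0 A4 94 EB 9B BD E2 82 A9 CA A7 F0 90 8C BF F0 A6 8B 91

U+04EF: 2-byte form → D3 AF.
U+05D4: 2-byte form → D7 94.
U+0914: 3-byte form → E0 A4 94.
U+B6FD: 3-byte form → EB 9B BD.
U+20A9: 3-byte form → E2 82 A9.
U+02A7: 2-byte form → CA A7.
U+1033F: 4-byte form → F0 90 8C BF.
U+262D1: 4-byte form → F0 A6 8B 91.
Concatenated (23 bytes): D3 AF D7 94 E0 A4 94 EB 9B BD E2 82 A9 CA A7 F0 90 8C BF F0 A6 8B 91.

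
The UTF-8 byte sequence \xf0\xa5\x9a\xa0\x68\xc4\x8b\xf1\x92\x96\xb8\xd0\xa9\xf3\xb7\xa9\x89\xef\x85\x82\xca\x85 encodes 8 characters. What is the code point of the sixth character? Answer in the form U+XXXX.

Offset 0: leading byte 0xF0 = 11110000 → 4-byte char #1 = F0 A5 9A A0.
Offset 4: leading byte 0x68 = 01101000 → 1-byte char #2 = 68.
Offset 5: leading byte 0xC4 = 11000100 → 2-byte char #3 = C4 8B.
Offset 7: leading byte 0xF1 = 11110001 → 4-byte char #4 = F1 92 96 B8.
Offset 11: leading byte 0xD0 = 11010000 → 2-byte char #5 = D0 A9.
Offset 13: leading byte 0xF3 = 11110011 → 4-byte char #6 = F3 B7 A9 89.
Leading byte 0xF3 = 11110011 matches 11110xxx → 4-byte sequence.
Byte 1: 0xF3 = 11110011, payload 011 (3 bits).
Byte 2: 0xB7 = 10110111 (10xxxxxx ✓), payload 110111.
Byte 3: 0xA9 = 10101001 (10xxxxxx ✓), payload 101001.
Byte 4: 0x89 = 10001001 (10xxxxxx ✓), payload 001001.
Concatenate: 011110111101001001001 = 0xF7A49 (21 bits → U+F7A49).

U+F7A49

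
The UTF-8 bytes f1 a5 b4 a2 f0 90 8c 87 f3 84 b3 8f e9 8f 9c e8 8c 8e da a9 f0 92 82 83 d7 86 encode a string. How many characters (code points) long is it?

8

Byte at offset 0: 0xF1 = 11110001 → 4-byte char (#1). Advance 4.
Byte at offset 4: 0xF0 = 11110000 → 4-byte char (#2). Advance 4.
Byte at offset 8: 0xF3 = 11110011 → 4-byte char (#3). Advance 4.
Byte at offset 12: 0xE9 = 11101001 → 3-byte char (#4). Advance 3.
Byte at offset 15: 0xE8 = 11101000 → 3-byte char (#5). Advance 3.
Byte at offset 18: 0xDA = 11011010 → 2-byte char (#6). Advance 2.
Byte at offset 20: 0xF0 = 11110000 → 4-byte char (#7). Advance 4.
Byte at offset 24: 0xD7 = 11010111 → 2-byte char (#8). Advance 2.
Reached end at offset 26 after 8 code points.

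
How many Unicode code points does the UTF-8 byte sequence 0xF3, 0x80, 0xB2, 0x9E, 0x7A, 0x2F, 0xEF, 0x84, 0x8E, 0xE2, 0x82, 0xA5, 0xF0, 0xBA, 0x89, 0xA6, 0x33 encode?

7

Byte at offset 0: 0xF3 = 11110011 → 4-byte char (#1). Advance 4.
Byte at offset 4: 0x7A = 01111010 → 1-byte char (#2). Advance 1.
Byte at offset 5: 0x2F = 00101111 → 1-byte char (#3). Advance 1.
Byte at offset 6: 0xEF = 11101111 → 3-byte char (#4). Advance 3.
Byte at offset 9: 0xE2 = 11100010 → 3-byte char (#5). Advance 3.
Byte at offset 12: 0xF0 = 11110000 → 4-byte char (#6). Advance 4.
Byte at offset 16: 0x33 = 00110011 → 1-byte char (#7). Advance 1.
Reached end at offset 17 after 7 code points.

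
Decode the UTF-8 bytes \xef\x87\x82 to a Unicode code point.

U+F1C2

Leading byte 0xEF = 11101111 matches 1110xxxx → 3-byte sequence.
Byte 1: 0xEF = 11101111, payload 1111 (4 bits).
Byte 2: 0x87 = 10000111 (10xxxxxx ✓), payload 000111.
Byte 3: 0x82 = 10000010 (10xxxxxx ✓), payload 000010.
Concatenate: 1111000111000010 = 0xF1C2 (16 bits → U+F1C2).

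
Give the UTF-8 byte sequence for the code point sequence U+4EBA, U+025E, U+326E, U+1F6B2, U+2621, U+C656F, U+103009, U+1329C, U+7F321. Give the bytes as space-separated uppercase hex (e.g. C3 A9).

U+4EBA: 3-byte form → E4 BA BA.
U+025E: 2-byte form → C9 9E.
U+326E: 3-byte form → E3 89 AE.
U+1F6B2: 4-byte form → F0 9F 9A B2.
U+2621: 3-byte form → E2 98 A1.
U+C656F: 4-byte form → F3 86 95 AF.
U+103009: 4-byte form → F4 83 80 89.
U+1329C: 4-byte form → F0 93 8A 9C.
U+7F321: 4-byte form → F1 BF 8C A1.
Concatenated (31 bytes): E4 BA BA C9 9E E3 89 AE F0 9F 9A B2 E2 98 A1 F3 86 95 AF F4 83 80 89 F0 93 8A 9C F1 BF 8C A1.

E4 BA BA C9 9E E3 89 AE F0 9F 9A B2 E2 98 A1 F3 86 95 AF F4 83 80 89 F0 93 8A 9C F1 BF 8C A1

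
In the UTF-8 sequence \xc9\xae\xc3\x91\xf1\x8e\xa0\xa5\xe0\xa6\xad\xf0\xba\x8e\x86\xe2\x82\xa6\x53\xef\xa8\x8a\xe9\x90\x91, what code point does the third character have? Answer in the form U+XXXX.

Offset 0: leading byte 0xC9 = 11001001 → 2-byte char #1 = C9 AE.
Offset 2: leading byte 0xC3 = 11000011 → 2-byte char #2 = C3 91.
Offset 4: leading byte 0xF1 = 11110001 → 4-byte char #3 = F1 8E A0 A5.
Leading byte 0xF1 = 11110001 matches 11110xxx → 4-byte sequence.
Byte 1: 0xF1 = 11110001, payload 001 (3 bits).
Byte 2: 0x8E = 10001110 (10xxxxxx ✓), payload 001110.
Byte 3: 0xA0 = 10100000 (10xxxxxx ✓), payload 100000.
Byte 4: 0xA5 = 10100101 (10xxxxxx ✓), payload 100101.
Concatenate: 001001110100000100101 = 0x4E825 (21 bits → U+4E825).

U+4E825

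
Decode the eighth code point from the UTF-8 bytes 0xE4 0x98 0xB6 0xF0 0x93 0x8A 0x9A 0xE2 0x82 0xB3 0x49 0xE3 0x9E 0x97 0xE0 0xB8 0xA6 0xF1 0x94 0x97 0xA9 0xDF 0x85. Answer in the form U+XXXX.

Offset 0: leading byte 0xE4 = 11100100 → 3-byte char #1 = E4 98 B6.
Offset 3: leading byte 0xF0 = 11110000 → 4-byte char #2 = F0 93 8A 9A.
Offset 7: leading byte 0xE2 = 11100010 → 3-byte char #3 = E2 82 B3.
Offset 10: leading byte 0x49 = 01001001 → 1-byte char #4 = 49.
Offset 11: leading byte 0xE3 = 11100011 → 3-byte char #5 = E3 9E 97.
Offset 14: leading byte 0xE0 = 11100000 → 3-byte char #6 = E0 B8 A6.
Offset 17: leading byte 0xF1 = 11110001 → 4-byte char #7 = F1 94 97 A9.
Offset 21: leading byte 0xDF = 11011111 → 2-byte char #8 = DF 85.
Leading byte 0xDF = 11011111 matches 110xxxxx → 2-byte sequence.
Byte 1: 0xDF = 11011111, payload 11111 (5 bits).
Byte 2: 0x85 = 10000101 (10xxxxxx ✓), payload 000101.
Concatenate: 11111000101 = 0x7C5 (11 bits → U+07C5).

U+07C5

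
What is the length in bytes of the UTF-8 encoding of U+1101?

U+1101 = 0x1101. UTF-8 uses 1 byte below 0x80, 2 below 0x800, 3 below 0x10000, 4 up to 0x10FFFF. 0x1101 is in U+0800–U+FFFF → 3 bytes.

3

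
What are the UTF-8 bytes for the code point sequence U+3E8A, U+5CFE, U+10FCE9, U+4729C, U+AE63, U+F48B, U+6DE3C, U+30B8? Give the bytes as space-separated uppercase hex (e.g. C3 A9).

U+3E8A: 3-byte form → E3 BA 8A.
U+5CFE: 3-byte form → E5 B3 BE.
U+10FCE9: 4-byte form → F4 8F B3 A9.
U+4729C: 4-byte form → F1 87 8A 9C.
U+AE63: 3-byte form → EA B9 A3.
U+F48B: 3-byte form → EF 92 8B.
U+6DE3C: 4-byte form → F1 AD B8 BC.
U+30B8: 3-byte form → E3 82 B8.
Concatenated (27 bytes): E3 BA 8A E5 B3 BE F4 8F B3 A9 F1 87 8A 9C EA B9 A3 EF 92 8B F1 AD B8 BC E3 82 B8.

E3 BA 8A E5 B3 BE F4 8F B3 A9 F1 87 8A 9C EA B9 A3 EF 92 8B F1 AD B8 BC E3 82 B8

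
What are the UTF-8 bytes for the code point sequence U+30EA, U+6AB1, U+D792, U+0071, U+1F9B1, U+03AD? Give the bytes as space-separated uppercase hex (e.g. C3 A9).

E3 83 AA E6 AA B1 ED 9E 92 71 F0 9F A6 B1 CE AD

U+30EA: 3-byte form → E3 83 AA.
U+6AB1: 3-byte form → E6 AA B1.
U+D792: 3-byte form → ED 9E 92.
U+0071: 1-byte form → 71.
U+1F9B1: 4-byte form → F0 9F A6 B1.
U+03AD: 2-byte form → CE AD.
Concatenated (16 bytes): E3 83 AA E6 AA B1 ED 9E 92 71 F0 9F A6 B1 CE AD.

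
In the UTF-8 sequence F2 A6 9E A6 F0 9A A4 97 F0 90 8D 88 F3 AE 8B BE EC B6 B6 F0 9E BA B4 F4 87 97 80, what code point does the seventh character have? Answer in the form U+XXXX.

Offset 0: leading byte 0xF2 = 11110010 → 4-byte char #1 = F2 A6 9E A6.
Offset 4: leading byte 0xF0 = 11110000 → 4-byte char #2 = F0 9A A4 97.
Offset 8: leading byte 0xF0 = 11110000 → 4-byte char #3 = F0 90 8D 88.
Offset 12: leading byte 0xF3 = 11110011 → 4-byte char #4 = F3 AE 8B BE.
Offset 16: leading byte 0xEC = 11101100 → 3-byte char #5 = EC B6 B6.
Offset 19: leading byte 0xF0 = 11110000 → 4-byte char #6 = F0 9E BA B4.
Offset 23: leading byte 0xF4 = 11110100 → 4-byte char #7 = F4 87 97 80.
Leading byte 0xF4 = 11110100 matches 11110xxx → 4-byte sequence.
Byte 1: 0xF4 = 11110100, payload 100 (3 bits).
Byte 2: 0x87 = 10000111 (10xxxxxx ✓), payload 000111.
Byte 3: 0x97 = 10010111 (10xxxxxx ✓), payload 010111.
Byte 4: 0x80 = 10000000 (10xxxxxx ✓), payload 000000.
Concatenate: 100000111010111000000 = 0x1075C0 (21 bits → U+1075C0).

U+1075C0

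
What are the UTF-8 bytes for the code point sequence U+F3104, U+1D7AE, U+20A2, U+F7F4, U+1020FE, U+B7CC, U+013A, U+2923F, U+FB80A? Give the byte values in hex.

F3 B3 84 84 F0 9D 9E AE E2 82 A2 EF 9F B4 F4 82 83 BE EB 9F 8C C4 BA F0 A9 88 BF F3 BB A0 8A

U+F3104: 4-byte form → F3 B3 84 84.
U+1D7AE: 4-byte form → F0 9D 9E AE.
U+20A2: 3-byte form → E2 82 A2.
U+F7F4: 3-byte form → EF 9F B4.
U+1020FE: 4-byte form → F4 82 83 BE.
U+B7CC: 3-byte form → EB 9F 8C.
U+013A: 2-byte form → C4 BA.
U+2923F: 4-byte form → F0 A9 88 BF.
U+FB80A: 4-byte form → F3 BB A0 8A.
Concatenated (31 bytes): F3 B3 84 84 F0 9D 9E AE E2 82 A2 EF 9F B4 F4 82 83 BE EB 9F 8C C4 BA F0 A9 88 BF F3 BB A0 8A.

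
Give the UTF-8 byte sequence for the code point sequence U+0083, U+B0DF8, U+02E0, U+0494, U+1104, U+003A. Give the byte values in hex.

C2 83 F2 B0 B7 B8 CB A0 D2 94 E1 84 84 3A

U+0083: 2-byte form → C2 83.
U+B0DF8: 4-byte form → F2 B0 B7 B8.
U+02E0: 2-byte form → CB A0.
U+0494: 2-byte form → D2 94.
U+1104: 3-byte form → E1 84 84.
U+003A: 1-byte form → 3A.
Concatenated (14 bytes): C2 83 F2 B0 B7 B8 CB A0 D2 94 E1 84 84 3A.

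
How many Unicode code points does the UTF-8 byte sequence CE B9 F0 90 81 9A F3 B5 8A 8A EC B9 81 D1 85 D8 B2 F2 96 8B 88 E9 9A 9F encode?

8

Byte at offset 0: 0xCE = 11001110 → 2-byte char (#1). Advance 2.
Byte at offset 2: 0xF0 = 11110000 → 4-byte char (#2). Advance 4.
Byte at offset 6: 0xF3 = 11110011 → 4-byte char (#3). Advance 4.
Byte at offset 10: 0xEC = 11101100 → 3-byte char (#4). Advance 3.
Byte at offset 13: 0xD1 = 11010001 → 2-byte char (#5). Advance 2.
Byte at offset 15: 0xD8 = 11011000 → 2-byte char (#6). Advance 2.
Byte at offset 17: 0xF2 = 11110010 → 4-byte char (#7). Advance 4.
Byte at offset 21: 0xE9 = 11101001 → 3-byte char (#8). Advance 3.
Reached end at offset 24 after 8 code points.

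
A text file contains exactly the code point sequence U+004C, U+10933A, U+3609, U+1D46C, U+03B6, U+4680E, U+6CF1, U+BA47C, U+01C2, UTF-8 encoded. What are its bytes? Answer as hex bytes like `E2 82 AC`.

4C F4 89 8C BA E3 98 89 F0 9D 91 AC CE B6 F1 86 A0 8E E6 B3 B1 F2 BA 91 BC C7 82

U+004C: 1-byte form → 4C.
U+10933A: 4-byte form → F4 89 8C BA.
U+3609: 3-byte form → E3 98 89.
U+1D46C: 4-byte form → F0 9D 91 AC.
U+03B6: 2-byte form → CE B6.
U+4680E: 4-byte form → F1 86 A0 8E.
U+6CF1: 3-byte form → E6 B3 B1.
U+BA47C: 4-byte form → F2 BA 91 BC.
U+01C2: 2-byte form → C7 82.
Concatenated (27 bytes): 4C F4 89 8C BA E3 98 89 F0 9D 91 AC CE B6 F1 86 A0 8E E6 B3 B1 F2 BA 91 BC C7 82.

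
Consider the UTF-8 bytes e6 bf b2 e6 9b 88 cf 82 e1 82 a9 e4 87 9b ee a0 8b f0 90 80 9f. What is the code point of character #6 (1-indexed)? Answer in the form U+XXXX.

Offset 0: leading byte 0xE6 = 11100110 → 3-byte char #1 = E6 BF B2.
Offset 3: leading byte 0xE6 = 11100110 → 3-byte char #2 = E6 9B 88.
Offset 6: leading byte 0xCF = 11001111 → 2-byte char #3 = CF 82.
Offset 8: leading byte 0xE1 = 11100001 → 3-byte char #4 = E1 82 A9.
Offset 11: leading byte 0xE4 = 11100100 → 3-byte char #5 = E4 87 9B.
Offset 14: leading byte 0xEE = 11101110 → 3-byte char #6 = EE A0 8B.
Leading byte 0xEE = 11101110 matches 1110xxxx → 3-byte sequence.
Byte 1: 0xEE = 11101110, payload 1110 (4 bits).
Byte 2: 0xA0 = 10100000 (10xxxxxx ✓), payload 100000.
Byte 3: 0x8B = 10001011 (10xxxxxx ✓), payload 001011.
Concatenate: 1110100000001011 = 0xE80B (16 bits → U+E80B).

U+E80B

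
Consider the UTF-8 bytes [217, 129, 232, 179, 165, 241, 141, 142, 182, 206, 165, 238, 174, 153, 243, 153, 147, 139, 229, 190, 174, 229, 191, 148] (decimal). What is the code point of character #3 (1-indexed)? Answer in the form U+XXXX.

U+4D3B6

Offset 0: leading byte 0xD9 = 11011001 → 2-byte char #1 = D9 81.
Offset 2: leading byte 0xE8 = 11101000 → 3-byte char #2 = E8 B3 A5.
Offset 5: leading byte 0xF1 = 11110001 → 4-byte char #3 = F1 8D 8E B6.
Leading byte 0xF1 = 11110001 matches 11110xxx → 4-byte sequence.
Byte 1: 0xF1 = 11110001, payload 001 (3 bits).
Byte 2: 0x8D = 10001101 (10xxxxxx ✓), payload 001101.
Byte 3: 0x8E = 10001110 (10xxxxxx ✓), payload 001110.
Byte 4: 0xB6 = 10110110 (10xxxxxx ✓), payload 110110.
Concatenate: 001001101001110110110 = 0x4D3B6 (21 bits → U+4D3B6).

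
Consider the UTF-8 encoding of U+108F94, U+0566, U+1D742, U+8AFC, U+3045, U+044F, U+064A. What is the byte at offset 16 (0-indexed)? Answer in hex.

0xD1

U+108F94 → 4-byte form F4 88 BE 94 at offsets 0–3.
U+0566 → 2-byte form D5 A6 at offsets 4–5.
U+1D742 → 4-byte form F0 9D 9D 82 at offsets 6–9.
U+8AFC → 3-byte form E8 AB BC at offsets 10–12.
U+3045 → 3-byte form E3 81 85 at offsets 13–15.
U+044F → 2-byte form D1 8F at offsets 16–17.
Offset 16 falls in char 6's range; it's byte 1 of D1 8F = 0xD1.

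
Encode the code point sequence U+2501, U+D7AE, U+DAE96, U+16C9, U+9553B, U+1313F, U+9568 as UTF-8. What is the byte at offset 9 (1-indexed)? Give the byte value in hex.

1-indexed offset 9 is 0-indexed offset 8.
U+2501 → 3-byte form E2 94 81 at offsets 0–2.
U+D7AE → 3-byte form ED 9E AE at offsets 3–5.
U+DAE96 → 4-byte form F3 9A BA 96 at offsets 6–9.
Offset 8 falls in char 3's range; it's byte 3 of F3 9A BA 96 = 0xBA.

0xBA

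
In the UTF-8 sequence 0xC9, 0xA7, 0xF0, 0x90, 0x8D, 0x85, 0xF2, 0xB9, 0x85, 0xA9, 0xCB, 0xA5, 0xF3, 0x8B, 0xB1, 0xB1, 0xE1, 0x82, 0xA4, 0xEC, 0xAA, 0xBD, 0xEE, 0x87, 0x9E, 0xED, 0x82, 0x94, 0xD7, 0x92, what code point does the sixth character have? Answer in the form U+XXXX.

U+10A4

Offset 0: leading byte 0xC9 = 11001001 → 2-byte char #1 = C9 A7.
Offset 2: leading byte 0xF0 = 11110000 → 4-byte char #2 = F0 90 8D 85.
Offset 6: leading byte 0xF2 = 11110010 → 4-byte char #3 = F2 B9 85 A9.
Offset 10: leading byte 0xCB = 11001011 → 2-byte char #4 = CB A5.
Offset 12: leading byte 0xF3 = 11110011 → 4-byte char #5 = F3 8B B1 B1.
Offset 16: leading byte 0xE1 = 11100001 → 3-byte char #6 = E1 82 A4.
Leading byte 0xE1 = 11100001 matches 1110xxxx → 3-byte sequence.
Byte 1: 0xE1 = 11100001, payload 0001 (4 bits).
Byte 2: 0x82 = 10000010 (10xxxxxx ✓), payload 000010.
Byte 3: 0xA4 = 10100100 (10xxxxxx ✓), payload 100100.
Concatenate: 0001000010100100 = 0x10A4 (16 bits → U+10A4).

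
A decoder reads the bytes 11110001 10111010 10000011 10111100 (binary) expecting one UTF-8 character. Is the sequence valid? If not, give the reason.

Leading byte 0xF1 = 11110001 → 4-byte form.
Continuation bytes 0xBA=10111010, 0x83=10000011, 0xBC=10111100 all match 10xxxxxx.
Decoded value 0x7A0FC is ≥ 0x10000 (shortest form) and not a surrogate.

valid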